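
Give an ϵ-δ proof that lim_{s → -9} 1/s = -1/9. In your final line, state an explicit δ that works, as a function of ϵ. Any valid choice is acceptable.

Suppose ϵ > 0. We seek δ > 0 such that 0 < |s + 9| < δ implies |1/s + 1/9| < ϵ.
|1/s + 1/9| = |-9 − s|/(9·|s|) = |s + 9|/(9|s|).
Require δ ≤ 9/2 so that |s| > 9 − 9/2 = 9/2, hence 9|s| > 81/2.
Then |1/s + 1/9| < |s + 9|/(81/2), which is < ϵ when |s + 9| < (81/2)ϵ.
Take δ = min(9/2, (81/2)ϵ). Then 0 < |s + 9| < δ gives both |s + 9| < 9/2 and |s + 9| < (81/2)ϵ, so |1/s + 1/9| < ϵ.

δ = min(9/2, (81/2)ϵ)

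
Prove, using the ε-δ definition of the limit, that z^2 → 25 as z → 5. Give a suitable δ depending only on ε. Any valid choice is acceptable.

δ = min(1, ε/11)

Fix ε > 0. We seek δ > 0 with 0 < |z − 5| < δ ⇒ |z^2 − 25| < ε.
Factor: z^2 − 25 = (z − 5)(z + 5), so |z^2 − 25| = |z − 5|·|z + 5|.
Impose δ ≤ 1 so that |z| < 6; then |z + 5| ≤ 11.
Hence |z^2 − 25| ≤ 11|z − 5|, which is < ε once |z − 5| < ε/11.
Take δ = min(1, ε/11). If 0 < |z − 5| < δ then both bounds hold and |z^2 − 25| ≤ 11|z − 5| < 11·(ε/11) = ε.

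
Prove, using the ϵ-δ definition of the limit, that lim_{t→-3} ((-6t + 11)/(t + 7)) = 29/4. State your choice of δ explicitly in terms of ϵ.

Fix ϵ > 0. We want δ > 0 with 0 < |t + 3| < δ ⇒ |(-6t + 11)/(t + 7) − (29/4)| < ϵ.
Combining over a common denominator, (-6t + 11)/(t + 7) − (29/4) = [(-6t + 11)·4 − 29·(t + 7)] / [4·(t + 7)] = -53(t + 3) / (4(t + 7)).
So |(-6t + 11)/(t + 7) − (29/4)| = 53|t + 3| / (4·|t + 7|).
Restrict δ ≤ 2. Then |t + 3| < 2 gives |t + 7| = |(t + 3) + 4| ≥ 4 − 2 = 2.
Hence |(-6t + 11)/(t + 7) − (29/4)| < 53|t + 3|/(4·2) = (53/8)|t + 3|, which is < ϵ once |t + 3| < (8/53)ϵ.
Take δ = min(2, (8/53)ϵ). Then 0 < |t + 3| < δ forces both bounds, so |(-6t + 11)/(t + 7) − (29/4)| < ϵ.

δ = min(2, (8/53)ϵ)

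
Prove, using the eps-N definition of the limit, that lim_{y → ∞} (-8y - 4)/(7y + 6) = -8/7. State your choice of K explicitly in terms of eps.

K = (20/49)/eps

Let eps > 0 be given. We seek K > 0 such that y > K implies |(-8y - 4)/(7y + 6) + 8/7| < eps.
(-8y - 4)/(7y + 6) + 8/7 = (7(-8y - 4) − (-8)(7y + 6)) / (7(7y + 6)) = 20/(7(7y + 6)).
For y > 0 we have 7y + 6 > 7y, so |(-8y - 4)/(7y + 6) + 8/7| = 20/(7(7y + 6)) < 20/(7·7y) = (20/49)/y.
Thus |(-8y - 4)/(7y + 6) + 8/7| < eps whenever y > (20/49)/eps.
Take K = (20/49)/eps. If y > K then |(-8y - 4)/(7y + 6) + 8/7| < (20/49)/y < eps.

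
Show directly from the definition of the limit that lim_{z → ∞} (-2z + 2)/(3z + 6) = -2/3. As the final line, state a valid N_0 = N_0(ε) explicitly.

N_0 = 2/ε

Suppose ε > 0. We seek N_0 > 0 such that z > N_0 implies |(-2z + 2)/(3z + 6) + 2/3| < ε.
(-2z + 2)/(3z + 6) + 2/3 = (3(-2z + 2) − (-2)(3z + 6)) / (3(3z + 6)) = 18/(3(3z + 6)).
For z > 0 we have 3z + 6 > 3z, so |(-2z + 2)/(3z + 6) + 2/3| = 18/(3(3z + 6)) < 18/(3·3z) = 2/z.
Thus |(-2z + 2)/(3z + 6) + 2/3| < ε whenever z > 2/ε.
Take N_0 = 2/ε. If z > N_0 then |(-2z + 2)/(3z + 6) + 2/3| < 2/z < ε.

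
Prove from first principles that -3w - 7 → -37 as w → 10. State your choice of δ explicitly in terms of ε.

Let ε > 0 be given. We need δ > 0 so that 0 < |w − 10| < δ implies |(-3w - 7) + 37| < ε.
Since (-3w - 7) + 37 = -3(w − 10), we have |(-3w - 7) + 37| = 3|w − 10|.
So 3|w − 10| < ε exactly when |w − 10| < ε/3.
Choosing δ = ε/3 gives |(-3w - 7) + 37| = 3|w − 10| < ε whenever |w − 10| < δ.

δ = ε/3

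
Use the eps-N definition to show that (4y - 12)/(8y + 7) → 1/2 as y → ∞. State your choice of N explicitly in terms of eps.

N = (31/16)/eps

Suppose eps > 0. We seek N > 0 such that y > N implies |(4y - 12)/(8y + 7) − (1/2)| < eps.
(4y - 12)/(8y + 7) − (1/2) = (8(4y - 12) − 4(8y + 7)) / (8(8y + 7)) = -124/(8(8y + 7)).
For y > 0 we have 8y + 7 > 8y, so |(4y - 12)/(8y + 7) − (1/2)| = 124/(8(8y + 7)) < 124/(8·8y) = (31/16)/y.
Thus |(4y - 12)/(8y + 7) − (1/2)| < eps whenever y > (31/16)/eps.
Take N = (31/16)/eps. If y > N then |(4y - 12)/(8y + 7) − (1/2)| < (31/16)/y < eps.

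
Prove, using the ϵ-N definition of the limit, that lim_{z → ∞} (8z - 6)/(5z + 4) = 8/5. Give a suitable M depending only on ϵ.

Fix ϵ > 0. We seek M > 0 such that z > M implies |(8z - 6)/(5z + 4) − (8/5)| < ϵ.
(8z - 6)/(5z + 4) − (8/5) = (5(8z - 6) − 8(5z + 4)) / (5(5z + 4)) = -62/(5(5z + 4)).
For z > 0 we have 5z + 4 > 5z, so |(8z - 6)/(5z + 4) − (8/5)| = 62/(5(5z + 4)) < 62/(5·5z) = (62/25)/z.
Thus |(8z - 6)/(5z + 4) − (8/5)| < ϵ whenever z > (62/25)/ϵ.
Take M = (62/25)/ϵ. If z > M then |(8z - 6)/(5z + 4) − (8/5)| < (62/25)/z < ϵ.

M = (62/25)/ϵ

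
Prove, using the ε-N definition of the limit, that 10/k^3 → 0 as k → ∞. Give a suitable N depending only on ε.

Let ε > 0. For k ≥ 1, |10/k^3 − 0| = 10/k^3.
10/k^3 < ε ⇔ k^3 > 10/ε ⇔ k > (10/ε)^{1/3}.
Take N = (10/ε)^{1/3}. Then k > N implies 10/k^3 < ε.

N = (10/ε)^{1/3}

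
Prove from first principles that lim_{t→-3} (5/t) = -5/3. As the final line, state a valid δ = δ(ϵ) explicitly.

Let ϵ > 0. We seek δ > 0 such that 0 < |t + 3| < δ implies |5/t + 5/3| < ϵ.
|5/t + 5/3| = 5·|-3 − t|/(3·|t|) = 5|t + 3|/(3|t|).
Restrict δ ≤ 3/2. Then |t + 3| < 3/2 gives |t| > 3/2, so 3|t| > 9/2.
Then |5/t + 5/3| < 5|t + 3|/(9/2), which is < ϵ when |t + 3| < (9/10)ϵ.
Take δ = min(3/2, (9/10)ϵ). Then 0 < |t + 3| < δ gives both |t + 3| < 3/2 and |t + 3| < (9/10)ϵ, so |5/t + 5/3| < ϵ.

δ = min(3/2, (9/10)ϵ)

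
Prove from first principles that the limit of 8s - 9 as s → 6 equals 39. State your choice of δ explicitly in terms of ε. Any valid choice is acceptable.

δ = ε/8

Suppose ε > 0. We need δ > 0 so that 0 < |s − 6| < δ implies |(8s - 9) − 39| < ε.
|(8s - 9) − 39| = |8s - 48| = 8|s − 6|.
Thus it suffices that |s − 6| < ε/8.
Choosing δ = ε/8 gives |(8s - 9) − 39| = 8|s − 6| < ε whenever |s − 6| < δ.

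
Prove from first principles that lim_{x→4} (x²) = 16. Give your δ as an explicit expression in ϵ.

Fix ϵ > 0. We seek δ > 0 with 0 < |x − 4| < δ ⇒ |x² − 16| < ϵ.
Factor: x² − 16 = (x − 4)(x + 4), so |x² − 16| = |x − 4|·|x + 4|.
Restrict δ ≤ 2. Then |x − 4| < 2 gives |x| < 6, so by the triangle inequality |x + 4| ≤ 6 + 4 = 10.
Hence |x² − 16| ≤ 10|x − 4|, which is < ϵ once |x − 4| < ϵ/10.
Take δ = min(2, ϵ/10). If 0 < |x − 4| < δ then both bounds hold and |x² − 16| ≤ 10|x − 4| < 10·(ϵ/10) = ϵ.

δ = min(2, ϵ/10)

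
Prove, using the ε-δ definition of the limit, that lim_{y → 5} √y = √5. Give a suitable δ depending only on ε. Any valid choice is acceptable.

Let ε > 0. We want δ > 0 such that 0 < |y − 5| < δ implies |√y − √5| < ε.
Multiplying by the conjugate, |√y − √5| = |y − 5|/(√y + √5).
Restrict δ ≤ 5 so that |y − 5| < 5 forces y > 0, and then √y + √5 > √5.
Hence |√y − √5| < |y − 5|/√5, which is < ε once |y − 5| < √5·ε.
Take δ = min(5, √5·ε). If 0 < |y − 5| < δ then y > 0 and |√y − √5| < |y − 5|/√5 < ε.

δ = min(5, √5·ε)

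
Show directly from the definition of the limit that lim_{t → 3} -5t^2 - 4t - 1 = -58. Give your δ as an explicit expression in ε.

δ = min(1, ε/39)

Suppose ε > 0. We want δ > 0 such that 0 < |t − 3| < δ implies |(-5t^2 - 4t - 1) + 58| < ε.
(-5t^2 - 4t - 1) + 58 = -5t^2 - 4t + 57 = (t − 3)(-5t - 19).
So |(-5t^2 - 4t - 1) + 58| = |t − 3|·|-5t - 19|.
Require δ ≤ 1. Then |t − 3| < 1 gives |t| < 4, and by the triangle inequality |-5t - 19| ≤ 5·4 + 19 = 39.
Hence |(-5t^2 - 4t - 1) + 58| ≤ 39|t − 3| < ε provided |t − 3| < ε/39.
Choosing δ = min(1, ε/39) ensures both conditions, hence |(-5t^2 - 4t - 1) + 58| < ε.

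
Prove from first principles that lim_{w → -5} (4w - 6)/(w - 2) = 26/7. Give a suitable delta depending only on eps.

delta = min(7/2, (49/4)eps)

Fix eps > 0. We want delta > 0 with 0 < |w + 5| < delta ⇒ |(4w - 6)/(w - 2) − (26/7)| < eps.
Combining over a common denominator, (4w - 6)/(w - 2) − (26/7) = [(4w - 6)·(-7) − (-26)·(w - 2)] / [(-7)·(w - 2)] = -2(w + 5) / ((-7)(w - 2)).
So |(4w - 6)/(w - 2) − (26/7)| = 2|w + 5| / (7·|w − 2|).
Require delta ≤ 7/2, so |w − 2| ≥ |-7| − |w + 5| > 7 − 7/2 = 7/2.
Hence |(4w - 6)/(w - 2) − (26/7)| < 2|w + 5|/(7·(7/2)) = (4/49)|w + 5|, which is < eps once |w + 5| < (49/4)eps.
Take delta = min(7/2, (49/4)eps). Then 0 < |w + 5| < delta forces both bounds, so |(4w - 6)/(w - 2) − (26/7)| < eps.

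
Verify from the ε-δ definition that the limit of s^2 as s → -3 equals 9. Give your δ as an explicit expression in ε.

Suppose ε > 0. We seek δ > 0 with 0 < |s + 3| < δ ⇒ |s^2 − 9| < ε.
Factor: s^2 − 9 = (s + 3)(s - 3), so |s^2 − 9| = |s + 3|·|s - 3|.
Restrict δ ≤ 2. Then |s + 3| < 2 gives |s| < 5, so by the triangle inequality |s - 3| ≤ 5 + 3 = 8.
Hence |s^2 − 9| ≤ 8|s + 3|, which is < ε once |s + 3| < ε/8.
Take δ = min(2, ε/8). If 0 < |s + 3| < δ then both bounds hold and |s^2 − 9| ≤ 8|s + 3| < 8·(ε/8) = ε.

δ = min(2, ε/8)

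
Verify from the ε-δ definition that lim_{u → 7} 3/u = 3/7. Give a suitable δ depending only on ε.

δ = min(7/2, (49/6)ε)

Let ε > 0. We seek δ > 0 such that 0 < |u − 7| < δ implies |3/u − (3/7)| < ε.
|3/u − (3/7)| = 3·|7 − u|/(7·|u|) = 3|u − 7|/(7|u|).
Require δ ≤ 7/2 so that |u| > 7 − 7/2 = 7/2, hence 7|u| > 49/2.
Then |3/u − (3/7)| < 3|u − 7|/(49/2), which is < ε when |u − 7| < (49/6)ε.
Take δ = min(7/2, (49/6)ε). Then 0 < |u − 7| < δ gives both |u − 7| < 7/2 and |u − 7| < (49/6)ε, so |3/u − (3/7)| < ε.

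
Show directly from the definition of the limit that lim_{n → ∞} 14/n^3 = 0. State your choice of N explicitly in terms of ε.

Let ε > 0 be given. For n ≥ 1, |14/n^3 − 0| = 14/n^3.
14/n^3 < ε ⇔ n^3 > 14/ε ⇔ n > (14/ε)^{1/3}.
Take N = (14/ε)^{1/3}. Then n > N implies 14/n^3 < ε.

N = (14/ε)^{1/3}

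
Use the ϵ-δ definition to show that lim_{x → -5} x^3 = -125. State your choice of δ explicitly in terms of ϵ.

Let ϵ > 0 be given. We seek δ > 0 with 0 < |x + 5| < δ ⇒ |x^3 + 125| < ϵ.
Factor: x^3 + 125 = (x + 5)(x^2 - 5x + 25), so |x^3 + 125| = |x + 5|·|x^2 - 5x + 25|.
Impose δ ≤ 1 so that |x| < 6; then |x^2 - 5x + 25| ≤ 91.
Hence |x^3 + 125| ≤ 91|x + 5|, which is < ϵ once |x + 5| < ϵ/91.
Take δ = min(1, ϵ/91). If 0 < |x + 5| < δ then both bounds hold and |x^3 + 125| ≤ 91|x + 5| < 91·(ϵ/91) = ϵ.

δ = min(1, ϵ/91)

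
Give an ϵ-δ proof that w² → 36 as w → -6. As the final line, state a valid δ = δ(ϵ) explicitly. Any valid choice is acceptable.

δ = min(1, ϵ/13)

Let ϵ > 0 be given. We seek δ > 0 with 0 < |w + 6| < δ ⇒ |w² − 36| < ϵ.
Factor: w² − 36 = (w + 6)(w - 6), so |w² − 36| = |w + 6|·|w - 6|.
Restrict δ ≤ 1. Then |w + 6| < 1 gives |w| < 7, so by the triangle inequality |w - 6| ≤ 7 + 6 = 13.
Hence |w² − 36| ≤ 13|w + 6|, which is < ϵ once |w + 6| < ϵ/13.
Take δ = min(1, ϵ/13). If 0 < |w + 6| < δ then both bounds hold and |w² − 36| ≤ 13|w + 6| < 13·(ϵ/13) = ϵ.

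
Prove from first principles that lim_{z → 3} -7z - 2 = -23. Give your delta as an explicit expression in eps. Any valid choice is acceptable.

Let eps > 0. We need delta > 0 so that 0 < |z − 3| < delta implies |(-7z - 2) + 23| < eps.
|(-7z - 2) + 23| = |-7z + 21| = 7|z − 3|.
Thus it suffices that |z − 3| < eps/7.
Choosing delta = eps/7 gives |(-7z - 2) + 23| = 7|z − 3| < eps whenever |z − 3| < delta.

delta = eps/7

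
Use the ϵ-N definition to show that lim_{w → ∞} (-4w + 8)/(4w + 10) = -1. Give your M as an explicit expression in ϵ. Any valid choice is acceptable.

Let ϵ > 0. We seek M > 0 such that w > M implies |(-4w + 8)/(4w + 10) + 1| < ϵ.
(-4w + 8)/(4w + 10) + 1 = (4(-4w + 8) − (-4)(4w + 10)) / (4(4w + 10)) = 72/(4(4w + 10)).
For w > 0 we have 4w + 10 > 4w, so |(-4w + 8)/(4w + 10) + 1| = 72/(4(4w + 10)) < 72/(4·4w) = (9/2)/w.
Thus |(-4w + 8)/(4w + 10) + 1| < ϵ whenever w > (9/2)/ϵ.
Take M = (9/2)/ϵ. If w > M then |(-4w + 8)/(4w + 10) + 1| < (9/2)/w < ϵ.

M = (9/2)/ϵ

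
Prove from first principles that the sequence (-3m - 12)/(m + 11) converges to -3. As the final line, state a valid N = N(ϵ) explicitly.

N = 21/ϵ

Fix ϵ > 0. For m ≥ 1, |(-3m - 12)/(m + 11) + 3| = |21|/((m + 11)) = 21/((m + 11)).
Since m + 11 ≥ m for m ≥ 1, this is ≤ 21/(m) = 21/m.
So |(-3m - 12)/(m + 11) + 3| < ϵ whenever m > 21/ϵ.
Take N = 21/ϵ. If m > N then |(-3m - 12)/(m + 11) + 3| ≤ 21/m < ϵ.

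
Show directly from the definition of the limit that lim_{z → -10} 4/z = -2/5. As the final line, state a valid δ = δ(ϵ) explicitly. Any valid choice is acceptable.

δ = min(5, (25/2)ϵ)

Let ϵ > 0. We seek δ > 0 such that 0 < |z + 10| < δ implies |4/z + 2/5| < ϵ.
|4/z + 2/5| = 4·|-10 − z|/(10·|z|) = 4|z + 10|/(10|z|).
Require δ ≤ 5 so that |z| > 10 − 5 = 5, hence 10|z| > 50.
Then |4/z + 2/5| < 4|z + 10|/50, which is < ϵ when |z + 10| < (25/2)ϵ.
Take δ = min(5, (25/2)ϵ). Then 0 < |z + 10| < δ gives both |z + 10| < 5 and |z + 10| < (25/2)ϵ, so |4/z + 2/5| < ϵ.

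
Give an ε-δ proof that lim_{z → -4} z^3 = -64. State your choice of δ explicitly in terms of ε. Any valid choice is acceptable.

Let ε > 0 be given. We seek δ > 0 with 0 < |z + 4| < δ ⇒ |z^3 + 64| < ε.
Factor: z^3 + 64 = (z + 4)(z^2 - 4z + 16), so |z^3 + 64| = |z + 4|·|z^2 - 4z + 16|.
Impose δ ≤ 2 so that |z| < 6; then |z^2 - 4z + 16| ≤ 76.
Hence |z^3 + 64| ≤ 76|z + 4|, which is < ε once |z + 4| < ε/76.
Take δ = min(2, ε/76). If 0 < |z + 4| < δ then both bounds hold and |z^3 + 64| ≤ 76|z + 4| < 76·(ε/76) = ε.

δ = min(2, ε/76)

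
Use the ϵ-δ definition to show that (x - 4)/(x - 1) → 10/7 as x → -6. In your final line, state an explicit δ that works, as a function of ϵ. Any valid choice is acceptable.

Let ϵ > 0. We want δ > 0 with 0 < |x + 6| < δ ⇒ |(x - 4)/(x - 1) − (10/7)| < ϵ.
Combining over a common denominator, (x - 4)/(x - 1) − (10/7) = [(x - 4)·(-7) − (-10)·(x - 1)] / [(-7)·(x - 1)] = 3(x + 6) / ((-7)(x - 1)).
So |(x - 4)/(x - 1) − (10/7)| = 3|x + 6| / (7·|x − 1|).
Restrict δ ≤ 7/2. Then |x + 6| < 7/2 gives |x − 1| = |(x + 6) + (-7)| ≥ 7 − 7/2 = 7/2.
Hence |(x - 4)/(x - 1) − (10/7)| < 3|x + 6|/(7·(7/2)) = (6/49)|x + 6|, which is < ϵ once |x + 6| < (49/6)ϵ.
Take δ = min(7/2, (49/6)ϵ). Then 0 < |x + 6| < δ forces both bounds, so |(x - 4)/(x - 1) − (10/7)| < ϵ.

δ = min(7/2, (49/6)ϵ)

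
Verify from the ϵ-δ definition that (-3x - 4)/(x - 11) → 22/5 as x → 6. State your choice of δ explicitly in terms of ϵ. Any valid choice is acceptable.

δ = min(5/2, (25/74)ϵ)

Fix ϵ > 0. We want δ > 0 with 0 < |x − 6| < δ ⇒ |(-3x - 4)/(x - 11) − (22/5)| < ϵ.
Combining over a common denominator, (-3x - 4)/(x - 11) − (22/5) = [(-3x - 4)·(-5) − (-22)·(x - 11)] / [(-5)·(x - 11)] = 37(x − 6) / ((-5)(x - 11)).
So |(-3x - 4)/(x - 11) − (22/5)| = 37|x − 6| / (5·|x − 11|).
Require δ ≤ 5/2, so |x − 11| ≥ |-5| − |x − 6| > 5 − 5/2 = 5/2.
Hence |(-3x - 4)/(x - 11) − (22/5)| < 37|x − 6|/(5·(5/2)) = (74/25)|x − 6|, which is < ϵ once |x − 6| < (25/74)ϵ.
Take δ = min(5/2, (25/74)ϵ). Then 0 < |x − 6| < δ forces both bounds, so |(-3x - 4)/(x - 11) − (22/5)| < ϵ.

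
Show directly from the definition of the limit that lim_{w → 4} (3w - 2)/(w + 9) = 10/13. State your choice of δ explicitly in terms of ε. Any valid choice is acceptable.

Let ε > 0. We want δ > 0 with 0 < |w − 4| < δ ⇒ |(3w - 2)/(w + 9) − (10/13)| < ε.
Combining over a common denominator, (3w - 2)/(w + 9) − (10/13) = [(3w - 2)·13 − 10·(w + 9)] / [13·(w + 9)] = 29(w − 4) / (13(w + 9)).
So |(3w - 2)/(w + 9) − (10/13)| = 29|w − 4| / (13·|w + 9|).
Restrict δ ≤ 13/2. Then |w − 4| < 13/2 gives |w + 9| = |(w − 4) + 13| ≥ 13 − 13/2 = 13/2.
Hence |(3w - 2)/(w + 9) − (10/13)| < 29|w − 4|/(13·(13/2)) = (58/169)|w − 4|, which is < ε once |w − 4| < (169/58)ε.
Take δ = min(13/2, (169/58)ε). Then 0 < |w − 4| < δ forces both bounds, so |(3w - 2)/(w + 9) − (10/13)| < ε.

δ = min(13/2, (169/58)ε)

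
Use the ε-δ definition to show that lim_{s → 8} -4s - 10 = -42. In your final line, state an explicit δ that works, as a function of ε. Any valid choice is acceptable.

Suppose ε > 0. We need δ > 0 so that 0 < |s − 8| < δ implies |(-4s - 10) + 42| < ε.
Since (-4s - 10) + 42 = -4(s − 8), we have |(-4s - 10) + 42| = 4|s − 8|.
So 4|s − 8| < ε exactly when |s − 8| < ε/4.
Choosing δ = ε/4 gives |(-4s - 10) + 42| = 4|s − 8| < ε whenever |s − 8| < δ.

δ = ε/4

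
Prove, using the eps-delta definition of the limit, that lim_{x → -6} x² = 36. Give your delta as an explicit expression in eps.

delta = min(1, eps/13)

Suppose eps > 0. We seek delta > 0 with 0 < |x + 6| < delta ⇒ |x² − 36| < eps.
Factor: x² − 36 = (x + 6)(x - 6), so |x² − 36| = |x + 6|·|x - 6|.
Restrict delta ≤ 1. Then |x + 6| < 1 gives |x| < 7, so by the triangle inequality |x - 6| ≤ 7 + 6 = 13.
Hence |x² − 36| ≤ 13|x + 6|, which is < eps once |x + 6| < eps/13.
Take delta = min(1, eps/13). If 0 < |x + 6| < delta then both bounds hold and |x² − 36| ≤ 13|x + 6| < 13·(eps/13) = eps.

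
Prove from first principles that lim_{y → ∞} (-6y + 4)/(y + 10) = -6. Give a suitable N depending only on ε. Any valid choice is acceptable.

Fix ε > 0. We seek N > 0 such that y > N implies |(-6y + 4)/(y + 10) + 6| < ε.
(-6y + 4)/(y + 10) + 6 = ((-6y + 4) − (-6)(y + 10)) / ((y + 10)) = 64/((y + 10)).
For y > 0 we have y + 10 > y, so |(-6y + 4)/(y + 10) + 6| = 64/((y + 10)) < 64/(y) = 64/y.
Thus |(-6y + 4)/(y + 10) + 6| < ε whenever y > 64/ε.
Take N = 64/ε. If y > N then |(-6y + 4)/(y + 10) + 6| < 64/y < ε.

N = 64/ε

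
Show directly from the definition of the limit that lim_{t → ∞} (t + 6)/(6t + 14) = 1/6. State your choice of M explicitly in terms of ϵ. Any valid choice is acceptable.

Let ϵ > 0. We seek M > 0 such that t > M implies |(t + 6)/(6t + 14) − (1/6)| < ϵ.
(t + 6)/(6t + 14) − (1/6) = (6(t + 6) − (6t + 14)) / (6(6t + 14)) = 22/(6(6t + 14)).
For t > 0 we have 6t + 14 > 6t, so |(t + 6)/(6t + 14) − (1/6)| = 22/(6(6t + 14)) < 22/(6·6t) = (11/18)/t.
Thus |(t + 6)/(6t + 14) − (1/6)| < ϵ whenever t > (11/18)/ϵ.
Take M = (11/18)/ϵ. If t > M then |(t + 6)/(6t + 14) − (1/6)| < (11/18)/t < ϵ.

M = (11/18)/ϵ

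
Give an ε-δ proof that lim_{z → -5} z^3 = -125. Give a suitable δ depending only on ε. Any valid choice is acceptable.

Fix ε > 0. We seek δ > 0 with 0 < |z + 5| < δ ⇒ |z^3 + 125| < ε.
Factor: z^3 + 125 = (z + 5)(z^2 - 5z + 25), so |z^3 + 125| = |z + 5|·|z^2 - 5z + 25|.
Restrict δ ≤ 1. Then |z + 5| < 1 gives |z| < 6, so by the triangle inequality |z^2 - 5z + 25| ≤ 6^2 + 5·6 + 25 = 91.
Hence |z^3 + 125| ≤ 91|z + 5|, which is < ε once |z + 5| < ε/91.
Take δ = min(1, ε/91). If 0 < |z + 5| < δ then both bounds hold and |z^3 + 125| ≤ 91|z + 5| < 91·(ε/91) = ε.

δ = min(1, ε/91)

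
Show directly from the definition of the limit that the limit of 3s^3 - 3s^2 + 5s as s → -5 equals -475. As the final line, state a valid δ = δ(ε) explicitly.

δ = min(1, ε/311)

Let ε > 0 be given. We want δ > 0 such that 0 < |s + 5| < δ implies |(3s^3 - 3s^2 + 5s) + 475| < ε.
(3s^3 - 3s^2 + 5s) + 475 = 3s^3 - 3s^2 + 5s + 475 = (s + 5)(3s^2 - 18s + 95).
So |(3s^3 - 3s^2 + 5s) + 475| = |s + 5|·|3s^2 - 18s + 95|.
Require δ ≤ 1. Then |s + 5| < 1 gives |s| < 6, and by the triangle inequality |3s^2 - 18s + 95| ≤ 3·6^2 + 18·6 + 95 = 311.
Hence |(3s^3 - 3s^2 + 5s) + 475| ≤ 311|s + 5| < ε provided |s + 5| < ε/311.
Take δ = min(1, ε/311). Then 0 < |s + 5| < δ gives both |s + 5| < 1 and |s + 5| < ε/311, so |(3s^3 - 3s^2 + 5s) + 475| < ε.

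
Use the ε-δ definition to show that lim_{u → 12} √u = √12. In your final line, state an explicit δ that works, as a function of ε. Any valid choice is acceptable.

δ = min(12, √12·ε)

Fix ε > 0. We want δ > 0 such that 0 < |u − 12| < δ implies |√u − √12| < ε.
Multiplying by the conjugate, |√u − √12| = |u − 12|/(√u + √12).
Restrict δ ≤ 12 so that |u − 12| < 12 forces u > 0, and then √u + √12 > √12.
Hence |√u − √12| < |u − 12|/√12, which is < ε once |u − 12| < √12·ε.
Take δ = min(12, √12·ε). If 0 < |u − 12| < δ then u > 0 and |√u − √12| < |u − 12|/√12 < ε.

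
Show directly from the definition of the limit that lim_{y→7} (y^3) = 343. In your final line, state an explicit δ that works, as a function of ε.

Fix ε > 0. We seek δ > 0 with 0 < |y − 7| < δ ⇒ |y^3 − 343| < ε.
Factor: y^3 − 343 = (y − 7)(y^2 + 7y + 49), so |y^3 − 343| = |y − 7|·|y^2 + 7y + 49|.
Restrict δ ≤ 1. Then |y − 7| < 1 gives |y| < 8, so by the triangle inequality |y^2 + 7y + 49| ≤ 8^2 + 7·8 + 49 = 169.
Hence |y^3 − 343| ≤ 169|y − 7|, which is < ε once |y − 7| < ε/169.
Take δ = min(1, ε/169). If 0 < |y − 7| < δ then both bounds hold and |y^3 − 343| ≤ 169|y − 7| < 169·(ε/169) = ε.

δ = min(1, ε/169)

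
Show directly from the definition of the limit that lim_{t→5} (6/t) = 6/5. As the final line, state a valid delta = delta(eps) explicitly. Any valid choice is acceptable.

Suppose eps > 0. We seek delta > 0 such that 0 < |t − 5| < delta implies |6/t − (6/5)| < eps.
|6/t − (6/5)| = 6·|5 − t|/(5·|t|) = 6|t − 5|/(5|t|).
Restrict delta ≤ 5/2. Then |t − 5| < 5/2 gives |t| > 5/2, so 5|t| > 25/2.
Then |6/t − (6/5)| < 6|t − 5|/(25/2), which is < eps when |t − 5| < (25/12)eps.
Take delta = min(5/2, (25/12)eps). Then 0 < |t − 5| < delta gives both |t − 5| < 5/2 and |t − 5| < (25/12)eps, so |6/t − (6/5)| < eps.

delta = min(5/2, (25/12)eps)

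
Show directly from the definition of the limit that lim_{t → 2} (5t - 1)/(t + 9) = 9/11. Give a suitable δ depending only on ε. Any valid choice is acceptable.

δ = min(11/2, (121/92)ε)

Fix ε > 0. We want δ > 0 with 0 < |t − 2| < δ ⇒ |(5t - 1)/(t + 9) − (9/11)| < ε.
Combining over a common denominator, (5t - 1)/(t + 9) − (9/11) = [(5t - 1)·11 − 9·(t + 9)] / [11·(t + 9)] = 46(t − 2) / (11(t + 9)).
So |(5t - 1)/(t + 9) − (9/11)| = 46|t − 2| / (11·|t + 9|).
Require δ ≤ 11/2, so |t + 9| ≥ |11| − |t − 2| > 11 − 11/2 = 11/2.
Hence |(5t - 1)/(t + 9) − (9/11)| < 46|t − 2|/(11·(11/2)) = (92/121)|t − 2|, which is < ε once |t − 2| < (121/92)ε.
Take δ = min(11/2, (121/92)ε). Then 0 < |t − 2| < δ forces both bounds, so |(5t - 1)/(t + 9) − (9/11)| < ε.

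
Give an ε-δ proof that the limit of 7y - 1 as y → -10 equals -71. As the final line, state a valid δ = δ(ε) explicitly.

δ = ε/7

Let ε > 0 be given. We need δ > 0 so that 0 < |y + 10| < δ implies |(7y - 1) + 71| < ε.
Since (7y - 1) + 71 = 7(y + 10), we have |(7y - 1) + 71| = 7|y + 10|.
So 7|y + 10| < ε exactly when |y + 10| < ε/7.
Choosing δ = ε/7 gives |(7y - 1) + 71| = 7|y + 10| < ε whenever |y + 10| < δ.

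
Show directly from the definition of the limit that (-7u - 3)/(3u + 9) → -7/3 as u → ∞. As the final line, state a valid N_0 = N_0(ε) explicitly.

Let ε > 0 be given. We seek N_0 > 0 such that u > N_0 implies |(-7u - 3)/(3u + 9) + 7/3| < ε.
(-7u - 3)/(3u + 9) + 7/3 = (3(-7u - 3) − (-7)(3u + 9)) / (3(3u + 9)) = 54/(3(3u + 9)).
For u > 0 we have 3u + 9 > 3u, so |(-7u - 3)/(3u + 9) + 7/3| = 54/(3(3u + 9)) < 54/(3·3u) = 6/u.
Thus |(-7u - 3)/(3u + 9) + 7/3| < ε whenever u > 6/ε.
Take N_0 = 6/ε. If u > N_0 then |(-7u - 3)/(3u + 9) + 7/3| < 6/u < ε.

N_0 = 6/ε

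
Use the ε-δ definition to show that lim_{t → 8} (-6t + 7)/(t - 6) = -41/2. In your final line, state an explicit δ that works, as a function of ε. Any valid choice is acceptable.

Let ε > 0. We want δ > 0 with 0 < |t − 8| < δ ⇒ |(-6t + 7)/(t - 6) + 41/2| < ε.
Combining over a common denominator, (-6t + 7)/(t - 6) + 41/2 = [(-6t + 7)·2 − (-41)·(t - 6)] / [2·(t - 6)] = 29(t − 8) / (2(t - 6)).
So |(-6t + 7)/(t - 6) + 41/2| = 29|t − 8| / (2·|t − 6|).
Require δ ≤ 1, so |t − 6| ≥ |2| − |t − 8| > 2 − 1 = 1.
Hence |(-6t + 7)/(t - 6) + 41/2| < 29|t − 8|/(2·1) = (29/2)|t − 8|, which is < ε once |t − 8| < (2/29)ε.
Take δ = min(1, (2/29)ε). Then 0 < |t − 8| < δ forces both bounds, so |(-6t + 7)/(t - 6) + 41/2| < ε.

δ = min(1, (2/29)ε)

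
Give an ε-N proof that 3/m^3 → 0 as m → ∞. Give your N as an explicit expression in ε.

Suppose ε > 0. For m ≥ 1, |3/m^3 − 0| = 3/m^3.
3/m^3 < ε ⇔ m^3 > 3/ε ⇔ m > (3/ε)^{1/3}.
Take N = (3/ε)^{1/3}. Then m > N implies 3/m^3 < ε.

N = (3/ε)^{1/3}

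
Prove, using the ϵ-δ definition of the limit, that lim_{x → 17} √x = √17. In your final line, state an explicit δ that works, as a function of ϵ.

δ = min(17, √17·ϵ)

Let ϵ > 0. We want δ > 0 such that 0 < |x − 17| < δ implies |√x − √17| < ϵ.
Multiplying by the conjugate, |√x − √17| = |x − 17|/(√x + √17).
Restrict δ ≤ 17 so that |x − 17| < 17 forces x > 0, and then √x + √17 > √17.
Hence |√x − √17| < |x − 17|/√17, which is < ϵ once |x − 17| < √17·ϵ.
Take δ = min(17, √17·ϵ). If 0 < |x − 17| < δ then x > 0 and |√x − √17| < |x − 17|/√17 < ϵ.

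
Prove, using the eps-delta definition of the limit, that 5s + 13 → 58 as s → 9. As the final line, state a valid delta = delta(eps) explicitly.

Let eps > 0 be given. We need delta > 0 so that 0 < |s − 9| < delta implies |(5s + 13) − 58| < eps.
|(5s + 13) − 58| = |5s - 45| = 5|s − 9|.
So 5|s − 9| < eps exactly when |s − 9| < eps/5.
Take delta = eps/5. If 0 < |s − 9| < delta then |(5s + 13) − 58| = 5|s − 9| < 5·(eps/5) = eps.

delta = eps/5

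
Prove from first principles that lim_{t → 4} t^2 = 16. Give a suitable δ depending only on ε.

Let ε > 0. We seek δ > 0 with 0 < |t − 4| < δ ⇒ |t^2 − 16| < ε.
Factor: t^2 − 16 = (t − 4)(t + 4), so |t^2 − 16| = |t − 4|·|t + 4|.
Impose δ ≤ 2 so that |t| < 6; then |t + 4| ≤ 10.
Hence |t^2 − 16| ≤ 10|t − 4|, which is < ε once |t − 4| < ε/10.
Take δ = min(2, ε/10). If 0 < |t − 4| < δ then both bounds hold and |t^2 − 16| ≤ 10|t − 4| < 10·(ε/10) = ε.

δ = min(2, ε/10)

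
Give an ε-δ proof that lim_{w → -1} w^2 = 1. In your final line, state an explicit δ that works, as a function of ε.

Fix ε > 0. We seek δ > 0 with 0 < |w + 1| < δ ⇒ |w^2 − 1| < ε.
Factor: w^2 − 1 = (w + 1)(w - 1), so |w^2 − 1| = |w + 1|·|w - 1|.
Restrict δ ≤ 2. Then |w + 1| < 2 gives |w| < 3, so by the triangle inequality |w - 1| ≤ 3 + 1 = 4.
Hence |w^2 − 1| ≤ 4|w + 1|, which is < ε once |w + 1| < ε/4.
Take δ = min(2, ε/4). If 0 < |w + 1| < δ then both bounds hold and |w^2 − 1| ≤ 4|w + 1| < 4·(ε/4) = ε.

δ = min(2, ε/4)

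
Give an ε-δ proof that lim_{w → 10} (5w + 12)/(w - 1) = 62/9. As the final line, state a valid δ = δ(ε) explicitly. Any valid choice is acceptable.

δ = min(9/2, (81/34)ε)

Suppose ε > 0. We want δ > 0 with 0 < |w − 10| < δ ⇒ |(5w + 12)/(w - 1) − (62/9)| < ε.
Combining over a common denominator, (5w + 12)/(w - 1) − (62/9) = [(5w + 12)·9 − 62·(w - 1)] / [9·(w - 1)] = -17(w − 10) / (9(w - 1)).
So |(5w + 12)/(w - 1) − (62/9)| = 17|w − 10| / (9·|w − 1|).
Restrict δ ≤ 9/2. Then |w − 10| < 9/2 gives |w − 1| = |(w − 10) + 9| ≥ 9 − 9/2 = 9/2.
Hence |(5w + 12)/(w - 1) − (62/9)| < 17|w − 10|/(9·(9/2)) = (34/81)|w − 10|, which is < ε once |w − 10| < (81/34)ε.
Take δ = min(9/2, (81/34)ε). Then 0 < |w − 10| < δ forces both bounds, so |(5w + 12)/(w - 1) − (62/9)| < ε.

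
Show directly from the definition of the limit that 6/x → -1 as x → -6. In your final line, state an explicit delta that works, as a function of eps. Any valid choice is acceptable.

delta = min(3, 3eps)

Fix eps > 0. We seek delta > 0 such that 0 < |x + 6| < delta implies |6/x + 1| < eps.
|6/x + 1| = 6·|-6 − x|/(6·|x|) = 6|x + 6|/(6|x|).
Require delta ≤ 3 so that |x| > 6 − 3 = 3, hence 6|x| > 18.
Then |6/x + 1| < 6|x + 6|/18, which is < eps when |x + 6| < 3eps.
Take delta = min(3, 3eps). Then 0 < |x + 6| < delta gives both |x + 6| < 3 and |x + 6| < 3eps, so |6/x + 1| < eps.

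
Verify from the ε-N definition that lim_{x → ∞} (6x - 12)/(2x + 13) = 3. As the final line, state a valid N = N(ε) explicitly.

Suppose ε > 0. We seek N > 0 such that x > N implies |(6x - 12)/(2x + 13) − 3| < ε.
(6x - 12)/(2x + 13) − 3 = (2(6x - 12) − 6(2x + 13)) / (2(2x + 13)) = -102/(2(2x + 13)).
For x > 0 we have 2x + 13 > 2x, so |(6x - 12)/(2x + 13) − 3| = 102/(2(2x + 13)) < 102/(2·2x) = (51/2)/x.
Thus |(6x - 12)/(2x + 13) − 3| < ε whenever x > (51/2)/ε.
Take N = (51/2)/ε. If x > N then |(6x - 12)/(2x + 13) − 3| < (51/2)/x < ε.

N = (51/2)/ε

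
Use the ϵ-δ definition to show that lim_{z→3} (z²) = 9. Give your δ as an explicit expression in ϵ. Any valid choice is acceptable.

Let ϵ > 0 be given. We seek δ > 0 with 0 < |z − 3| < δ ⇒ |z² − 9| < ϵ.
Factor: z² − 9 = (z − 3)(z + 3), so |z² − 9| = |z − 3|·|z + 3|.
Impose δ ≤ 1 so that |z| < 4; then |z + 3| ≤ 7.
Hence |z² − 9| ≤ 7|z − 3|, which is < ϵ once |z − 3| < ϵ/7.
Take δ = min(1, ϵ/7). If 0 < |z − 3| < δ then both bounds hold and |z² − 9| ≤ 7|z − 3| < 7·(ϵ/7) = ϵ.

δ = min(1, ϵ/7)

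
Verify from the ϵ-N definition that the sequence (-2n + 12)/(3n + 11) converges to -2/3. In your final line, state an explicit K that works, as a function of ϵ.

Let ϵ > 0 be given. For n ≥ 1, |(-2n + 12)/(3n + 11) + 2/3| = |58|/(3(3n + 11)) = 58/(3(3n + 11)).
Since 3n + 11 ≥ 3n for n ≥ 1, this is ≤ 58/(3·3n) = (58/9)/n.
So |(-2n + 12)/(3n + 11) + 2/3| < ϵ whenever n > (58/9)/ϵ.
Take K = (58/9)/ϵ. If n > K then |(-2n + 12)/(3n + 11) + 2/3| ≤ (58/9)/n < ϵ.

K = (58/9)/ϵ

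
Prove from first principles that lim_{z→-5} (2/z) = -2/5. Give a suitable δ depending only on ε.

Suppose ε > 0. We seek δ > 0 such that 0 < |z + 5| < δ implies |2/z + 2/5| < ε.
|2/z + 2/5| = 2·|-5 − z|/(5·|z|) = 2|z + 5|/(5|z|).
Restrict δ ≤ 5/2. Then |z + 5| < 5/2 gives |z| > 5/2, so 5|z| > 25/2.
Then |2/z + 2/5| < 2|z + 5|/(25/2), which is < ε when |z + 5| < (25/4)ε.
Take δ = min(5/2, (25/4)ε). Then 0 < |z + 5| < δ gives both |z + 5| < 5/2 and |z + 5| < (25/4)ε, so |2/z + 2/5| < ε.

δ = min(5/2, (25/4)ε)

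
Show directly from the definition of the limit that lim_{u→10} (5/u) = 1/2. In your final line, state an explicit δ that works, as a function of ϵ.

δ = min(5, 10ϵ)

Let ϵ > 0 be given. We seek δ > 0 such that 0 < |u − 10| < δ implies |5/u − (1/2)| < ϵ.
|5/u − (1/2)| = 5·|10 − u|/(10·|u|) = 5|u − 10|/(10|u|).
Require δ ≤ 5 so that |u| > 10 − 5 = 5, hence 10|u| > 50.
Then |5/u − (1/2)| < 5|u − 10|/50, which is < ϵ when |u − 10| < 10ϵ.
Take δ = min(5, 10ϵ). Then 0 < |u − 10| < δ gives both |u − 10| < 5 and |u − 10| < 10ϵ, so |5/u − (1/2)| < ϵ.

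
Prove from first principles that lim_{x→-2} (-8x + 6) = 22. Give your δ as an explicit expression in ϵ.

δ = ϵ/8

Suppose ϵ > 0. We need δ > 0 so that 0 < |x + 2| < δ implies |(-8x + 6) − 22| < ϵ.
|(-8x + 6) − 22| = |-8x - 16| = 8|x + 2|.
Thus it suffices that |x + 2| < ϵ/8.
Choosing δ = ϵ/8 gives |(-8x + 6) − 22| = 8|x + 2| < ϵ whenever |x + 2| < δ.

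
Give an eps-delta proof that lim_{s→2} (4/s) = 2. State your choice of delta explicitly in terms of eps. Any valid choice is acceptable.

delta = min(1, (1/2)eps)

Suppose eps > 0. We seek delta > 0 such that 0 < |s − 2| < delta implies |4/s − 2| < eps.
|4/s − 2| = 4·|2 − s|/(2·|s|) = 4|s − 2|/(2|s|).
Restrict delta ≤ 1. Then |s − 2| < 1 gives |s| > 1, so 2|s| > 2.
Then |4/s − 2| < 4|s − 2|/2, which is < eps when |s − 2| < (1/2)eps.
Take delta = min(1, (1/2)eps). Then 0 < |s − 2| < delta gives both |s − 2| < 1 and |s − 2| < (1/2)eps, so |4/s − 2| < eps.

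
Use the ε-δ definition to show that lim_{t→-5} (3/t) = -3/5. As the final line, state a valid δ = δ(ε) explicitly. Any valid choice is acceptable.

Fix ε > 0. We seek δ > 0 such that 0 < |t + 5| < δ implies |3/t + 3/5| < ε.
|3/t + 3/5| = 3·|-5 − t|/(5·|t|) = 3|t + 5|/(5|t|).
Restrict δ ≤ 5/2. Then |t + 5| < 5/2 gives |t| > 5/2, so 5|t| > 25/2.
Then |3/t + 3/5| < 3|t + 5|/(25/2), which is < ε when |t + 5| < (25/6)ε.
Take δ = min(5/2, (25/6)ε). Then 0 < |t + 5| < δ gives both |t + 5| < 5/2 and |t + 5| < (25/6)ε, so |3/t + 3/5| < ε.

δ = min(5/2, (25/6)ε)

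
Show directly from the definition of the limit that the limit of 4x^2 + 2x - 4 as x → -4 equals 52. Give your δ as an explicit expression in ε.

δ = min(1, ε/34)

Let ε > 0. We want δ > 0 such that 0 < |x + 4| < δ implies |(4x^2 + 2x - 4) − 52| < ε.
(4x^2 + 2x - 4) − 52 = 4x^2 + 2x - 56 = (x + 4)(4x - 14).
So |(4x^2 + 2x - 4) − 52| = |x + 4|·|4x - 14|.
Assume first that |x + 4| < 1, so |x| < 5. Then |4x - 14| ≤ 4·5 + 14 = 34.
Hence |(4x^2 + 2x - 4) − 52| ≤ 34|x + 4| < ε provided |x + 4| < ε/34.
Choosing δ = min(1, ε/34) ensures both conditions, hence |(4x^2 + 2x - 4) − 52| < ε.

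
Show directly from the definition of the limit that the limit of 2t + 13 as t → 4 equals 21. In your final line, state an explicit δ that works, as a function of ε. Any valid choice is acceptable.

Fix ε > 0. We need δ > 0 so that 0 < |t − 4| < δ implies |(2t + 13) − 21| < ε.
|(2t + 13) − 21| = |2t - 8| = 2|t − 4|.
So 2|t − 4| < ε exactly when |t − 4| < ε/2.
Choosing δ = ε/2 gives |(2t + 13) − 21| = 2|t − 4| < ε whenever |t − 4| < δ.

δ = ε/2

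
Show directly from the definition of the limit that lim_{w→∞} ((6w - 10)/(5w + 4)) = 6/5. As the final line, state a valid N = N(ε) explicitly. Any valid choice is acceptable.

Fix ε > 0. We seek N > 0 such that w > N implies |(6w - 10)/(5w + 4) − (6/5)| < ε.
(6w - 10)/(5w + 4) − (6/5) = (5(6w - 10) − 6(5w + 4)) / (5(5w + 4)) = -74/(5(5w + 4)).
For w > 0 we have 5w + 4 > 5w, so |(6w - 10)/(5w + 4) − (6/5)| = 74/(5(5w + 4)) < 74/(5·5w) = (74/25)/w.
Thus |(6w - 10)/(5w + 4) − (6/5)| < ε whenever w > (74/25)/ε.
Take N = (74/25)/ε. If w > N then |(6w - 10)/(5w + 4) − (6/5)| < (74/25)/w < ε.

N = (74/25)/ε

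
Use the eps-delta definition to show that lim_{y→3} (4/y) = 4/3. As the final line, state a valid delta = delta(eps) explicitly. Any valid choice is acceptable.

Fix eps > 0. We seek delta > 0 such that 0 < |y − 3| < delta implies |4/y − (4/3)| < eps.
|4/y − (4/3)| = 4·|3 − y|/(3·|y|) = 4|y − 3|/(3|y|).
Restrict delta ≤ 3/2. Then |y − 3| < 3/2 gives |y| > 3/2, so 3|y| > 9/2.
Then |4/y − (4/3)| < 4|y − 3|/(9/2), which is < eps when |y − 3| < (9/8)eps.
Take delta = min(3/2, (9/8)eps). Then 0 < |y − 3| < delta gives both |y − 3| < 3/2 and |y − 3| < (9/8)eps, so |4/y − (4/3)| < eps.

delta = min(3/2, (9/8)eps)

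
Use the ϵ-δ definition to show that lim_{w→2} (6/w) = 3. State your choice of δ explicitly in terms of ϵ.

δ = min(1, (1/3)ϵ)

Let ϵ > 0 be given. We seek δ > 0 such that 0 < |w − 2| < δ implies |6/w − 3| < ϵ.
|6/w − 3| = 6·|2 − w|/(2·|w|) = 6|w − 2|/(2|w|).
Restrict δ ≤ 1. Then |w − 2| < 1 gives |w| > 1, so 2|w| > 2.
Then |6/w − 3| < 6|w − 2|/2, which is < ϵ when |w − 2| < (1/3)ϵ.
Take δ = min(1, (1/3)ϵ). Then 0 < |w − 2| < δ gives both |w − 2| < 1 and |w − 2| < (1/3)ϵ, so |6/w − 3| < ϵ.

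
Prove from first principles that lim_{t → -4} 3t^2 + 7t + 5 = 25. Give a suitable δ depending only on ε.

Suppose ε > 0. We want δ > 0 such that 0 < |t + 4| < δ implies |(3t^2 + 7t + 5) − 25| < ε.
(3t^2 + 7t + 5) − 25 = 3t^2 + 7t - 20 = (t + 4)(3t - 5).
So |(3t^2 + 7t + 5) − 25| = |t + 4|·|3t - 5|.
Assume first that |t + 4| < 2, so |t| < 6. Then |3t - 5| ≤ 3·6 + 5 = 23.
Hence |(3t^2 + 7t + 5) − 25| ≤ 23|t + 4| < ε provided |t + 4| < ε/23.
Choosing δ = min(2, ε/23) ensures both conditions, hence |(3t^2 + 7t + 5) − 25| < ε.

δ = min(2, ε/23)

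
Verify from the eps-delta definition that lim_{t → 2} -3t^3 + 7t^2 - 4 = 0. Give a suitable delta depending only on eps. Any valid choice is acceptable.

delta = min(2, eps/54)

Let eps > 0. We want delta > 0 such that 0 < |t − 2| < delta implies |(-3t^3 + 7t^2 - 4)| < eps.
(-3t^3 + 7t^2 - 4) = -3t^3 + 7t^2 - 4 = (t − 2)(-3t^2 + t + 2).
So |(-3t^3 + 7t^2 - 4)| = |t − 2|·|-3t^2 + t + 2|.
Require delta ≤ 2. Then |t − 2| < 2 gives |t| < 4, and by the triangle inequality |-3t^2 + t + 2| ≤ 3·4^2 + 4 + 2 = 54.
Hence |(-3t^3 + 7t^2 - 4)| ≤ 54|t − 2| < eps provided |t − 2| < eps/54.
Take delta = min(2, eps/54). Then 0 < |t − 2| < delta gives both |t − 2| < 2 and |t − 2| < eps/54, so |(-3t^3 + 7t^2 - 4)| < eps.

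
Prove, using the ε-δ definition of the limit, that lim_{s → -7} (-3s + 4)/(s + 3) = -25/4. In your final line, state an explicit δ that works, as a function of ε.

δ = min(2, (8/13)ε)

Fix ε > 0. We want δ > 0 with 0 < |s + 7| < δ ⇒ |(-3s + 4)/(s + 3) + 25/4| < ε.
Combining over a common denominator, (-3s + 4)/(s + 3) + 25/4 = [(-3s + 4)·(-4) − 25·(s + 3)] / [(-4)·(s + 3)] = -13(s + 7) / ((-4)(s + 3)).
So |(-3s + 4)/(s + 3) + 25/4| = 13|s + 7| / (4·|s + 3|).
Require δ ≤ 2, so |s + 3| ≥ |-4| − |s + 7| > 4 − 2 = 2.
Hence |(-3s + 4)/(s + 3) + 25/4| < 13|s + 7|/(4·2) = (13/8)|s + 7|, which is < ε once |s + 7| < (8/13)ε.
Take δ = min(2, (8/13)ε). Then 0 < |s + 7| < δ forces both bounds, so |(-3s + 4)/(s + 3) + 25/4| < ε.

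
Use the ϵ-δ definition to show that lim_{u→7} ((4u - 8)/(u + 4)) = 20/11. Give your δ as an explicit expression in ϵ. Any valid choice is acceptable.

δ = min(11/2, (121/48)ϵ)

Fix ϵ > 0. We want δ > 0 with 0 < |u − 7| < δ ⇒ |(4u - 8)/(u + 4) − (20/11)| < ϵ.
Combining over a common denominator, (4u - 8)/(u + 4) − (20/11) = [(4u - 8)·11 − 20·(u + 4)] / [11·(u + 4)] = 24(u − 7) / (11(u + 4)).
So |(4u - 8)/(u + 4) − (20/11)| = 24|u − 7| / (11·|u + 4|).
Require δ ≤ 11/2, so |u + 4| ≥ |11| − |u − 7| > 11 − 11/2 = 11/2.
Hence |(4u - 8)/(u + 4) − (20/11)| < 24|u − 7|/(11·(11/2)) = (48/121)|u − 7|, which is < ϵ once |u − 7| < (121/48)ϵ.
Take δ = min(11/2, (121/48)ϵ). Then 0 < |u − 7| < δ forces both bounds, so |(4u - 8)/(u + 4) − (20/11)| < ϵ.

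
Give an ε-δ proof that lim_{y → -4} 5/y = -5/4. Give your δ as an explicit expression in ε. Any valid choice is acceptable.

δ = min(2, (8/5)ε)

Fix ε > 0. We seek δ > 0 such that 0 < |y + 4| < δ implies |5/y + 5/4| < ε.
|5/y + 5/4| = 5·|-4 − y|/(4·|y|) = 5|y + 4|/(4|y|).
Restrict δ ≤ 2. Then |y + 4| < 2 gives |y| > 2, so 4|y| > 8.
Then |5/y + 5/4| < 5|y + 4|/8, which is < ε when |y + 4| < (8/5)ε.
Take δ = min(2, (8/5)ε). Then 0 < |y + 4| < δ gives both |y + 4| < 2 and |y + 4| < (8/5)ε, so |5/y + 5/4| < ε.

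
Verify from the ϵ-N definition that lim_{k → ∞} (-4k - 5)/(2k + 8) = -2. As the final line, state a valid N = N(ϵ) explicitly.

N = (11/2)/ϵ

Fix ϵ > 0. For k ≥ 1, |(-4k - 5)/(2k + 8) + 2| = |22|/(2(2k + 8)) = 22/(2(2k + 8)).
Since 2k + 8 ≥ 2k for k ≥ 1, this is ≤ 22/(2·2k) = (11/2)/k.
So |(-4k - 5)/(2k + 8) + 2| < ϵ whenever k > (11/2)/ϵ.
Take N = (11/2)/ϵ. If k > N then |(-4k - 5)/(2k + 8) + 2| ≤ (11/2)/k < ϵ.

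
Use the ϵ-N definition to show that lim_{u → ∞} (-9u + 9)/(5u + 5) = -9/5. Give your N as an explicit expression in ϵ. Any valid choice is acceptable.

Fix ϵ > 0. We seek N > 0 such that u > N implies |(-9u + 9)/(5u + 5) + 9/5| < ϵ.
(-9u + 9)/(5u + 5) + 9/5 = (5(-9u + 9) − (-9)(5u + 5)) / (5(5u + 5)) = 90/(5(5u + 5)).
For u > 0 we have 5u + 5 > 5u, so |(-9u + 9)/(5u + 5) + 9/5| = 90/(5(5u + 5)) < 90/(5·5u) = (18/5)/u.
Thus |(-9u + 9)/(5u + 5) + 9/5| < ϵ whenever u > (18/5)/ϵ.
Take N = (18/5)/ϵ. If u > N then |(-9u + 9)/(5u + 5) + 9/5| < (18/5)/u < ϵ.

N = (18/5)/ϵ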